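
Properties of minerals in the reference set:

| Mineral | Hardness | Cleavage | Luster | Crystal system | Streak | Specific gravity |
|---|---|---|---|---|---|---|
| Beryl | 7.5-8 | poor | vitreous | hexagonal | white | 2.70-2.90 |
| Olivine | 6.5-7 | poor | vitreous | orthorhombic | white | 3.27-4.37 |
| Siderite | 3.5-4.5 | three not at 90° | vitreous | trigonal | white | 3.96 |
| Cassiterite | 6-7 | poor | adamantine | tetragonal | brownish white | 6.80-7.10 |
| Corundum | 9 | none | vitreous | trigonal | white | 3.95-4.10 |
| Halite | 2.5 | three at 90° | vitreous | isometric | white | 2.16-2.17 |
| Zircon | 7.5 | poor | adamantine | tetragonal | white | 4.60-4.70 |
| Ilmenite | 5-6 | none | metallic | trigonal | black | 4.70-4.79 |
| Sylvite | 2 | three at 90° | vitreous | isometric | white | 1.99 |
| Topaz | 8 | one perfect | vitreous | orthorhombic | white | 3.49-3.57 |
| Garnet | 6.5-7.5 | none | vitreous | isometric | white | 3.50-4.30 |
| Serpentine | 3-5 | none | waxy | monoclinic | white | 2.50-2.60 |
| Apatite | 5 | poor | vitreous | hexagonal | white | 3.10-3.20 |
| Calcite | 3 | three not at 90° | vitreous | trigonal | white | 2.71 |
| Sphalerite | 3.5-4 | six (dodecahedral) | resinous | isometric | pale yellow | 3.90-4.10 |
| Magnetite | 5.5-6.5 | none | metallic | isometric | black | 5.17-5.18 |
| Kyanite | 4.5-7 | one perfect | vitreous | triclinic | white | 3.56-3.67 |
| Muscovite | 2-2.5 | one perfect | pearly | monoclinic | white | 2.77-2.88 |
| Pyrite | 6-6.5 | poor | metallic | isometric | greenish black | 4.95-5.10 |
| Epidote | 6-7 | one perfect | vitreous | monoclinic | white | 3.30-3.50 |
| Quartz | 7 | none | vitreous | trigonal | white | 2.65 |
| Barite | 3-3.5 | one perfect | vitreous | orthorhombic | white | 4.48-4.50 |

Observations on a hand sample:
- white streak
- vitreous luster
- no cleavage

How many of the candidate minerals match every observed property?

White streak excludes Cassiterite, Ilmenite, Sphalerite, Magnetite, Pyrite.
Vitreous luster excludes Zircon, Serpentine, Muscovite.
No cleavage: leaves Corundum, Garnet, Quartz.
Remaining candidates: Corundum, Garnet, Quartz.
That is 3 minerals.

3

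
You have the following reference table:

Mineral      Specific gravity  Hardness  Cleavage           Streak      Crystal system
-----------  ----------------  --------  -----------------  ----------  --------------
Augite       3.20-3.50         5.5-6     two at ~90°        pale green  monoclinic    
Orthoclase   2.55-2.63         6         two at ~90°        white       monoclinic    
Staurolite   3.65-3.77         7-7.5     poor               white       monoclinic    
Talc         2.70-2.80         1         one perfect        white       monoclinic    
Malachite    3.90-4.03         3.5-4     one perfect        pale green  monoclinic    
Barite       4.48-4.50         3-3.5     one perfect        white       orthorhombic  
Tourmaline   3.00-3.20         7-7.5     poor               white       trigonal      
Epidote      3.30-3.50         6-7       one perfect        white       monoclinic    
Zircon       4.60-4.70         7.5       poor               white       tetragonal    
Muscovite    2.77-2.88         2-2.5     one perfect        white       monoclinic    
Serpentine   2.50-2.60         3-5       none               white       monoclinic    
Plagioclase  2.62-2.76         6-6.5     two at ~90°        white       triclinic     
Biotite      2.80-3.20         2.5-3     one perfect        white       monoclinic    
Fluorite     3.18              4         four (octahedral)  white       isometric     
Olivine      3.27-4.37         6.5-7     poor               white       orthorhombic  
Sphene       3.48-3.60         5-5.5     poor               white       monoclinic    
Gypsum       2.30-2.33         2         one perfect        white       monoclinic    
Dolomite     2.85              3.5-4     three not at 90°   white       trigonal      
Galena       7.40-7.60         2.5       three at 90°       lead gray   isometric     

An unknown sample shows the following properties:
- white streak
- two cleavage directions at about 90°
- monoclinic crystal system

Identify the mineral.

Orthoclase

White streak is inconsistent with Augite, Malachite, Galena.
Two cleavage directions at about 90° — only Orthoclase, Plagioclase remain.
Monoclinic crystal system excludes Plagioclase.
Orthoclase is the sole remaining match.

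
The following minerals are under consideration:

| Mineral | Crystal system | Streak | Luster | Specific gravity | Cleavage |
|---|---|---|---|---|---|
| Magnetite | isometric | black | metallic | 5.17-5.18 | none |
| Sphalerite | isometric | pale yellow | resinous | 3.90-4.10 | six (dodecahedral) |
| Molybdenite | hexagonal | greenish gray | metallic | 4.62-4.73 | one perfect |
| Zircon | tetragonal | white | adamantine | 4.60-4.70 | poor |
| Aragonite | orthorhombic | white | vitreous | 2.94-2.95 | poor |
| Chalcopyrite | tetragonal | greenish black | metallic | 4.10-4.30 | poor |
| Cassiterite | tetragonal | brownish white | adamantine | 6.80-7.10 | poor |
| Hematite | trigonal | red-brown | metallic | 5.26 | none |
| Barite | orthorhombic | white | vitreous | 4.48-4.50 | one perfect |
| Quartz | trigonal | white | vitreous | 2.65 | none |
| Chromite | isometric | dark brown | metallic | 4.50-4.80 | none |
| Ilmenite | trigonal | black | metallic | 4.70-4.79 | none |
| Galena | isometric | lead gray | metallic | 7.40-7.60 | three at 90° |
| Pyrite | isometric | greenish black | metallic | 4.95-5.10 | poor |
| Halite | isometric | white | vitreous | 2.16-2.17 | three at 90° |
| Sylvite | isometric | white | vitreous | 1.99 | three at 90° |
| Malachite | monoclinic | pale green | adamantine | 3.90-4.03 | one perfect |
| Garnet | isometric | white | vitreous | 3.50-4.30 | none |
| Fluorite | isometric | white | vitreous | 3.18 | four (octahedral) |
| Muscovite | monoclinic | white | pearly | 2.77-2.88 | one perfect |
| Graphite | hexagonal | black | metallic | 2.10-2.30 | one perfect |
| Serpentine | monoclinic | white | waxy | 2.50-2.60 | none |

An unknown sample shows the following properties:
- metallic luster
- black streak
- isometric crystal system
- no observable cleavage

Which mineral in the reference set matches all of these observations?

Magnetite

Metallic luster — only Magnetite, Molybdenite, Chalcopyrite, Hematite, Chromite, Ilmenite, Galena, Pyrite, Graphite remain.
Black streak — Magnetite, Ilmenite, Graphite remain.
Isometric crystal system — Magnetite remains.
No observable cleavage — no further eliminations.
The only mineral consistent with every observation is Magnetite.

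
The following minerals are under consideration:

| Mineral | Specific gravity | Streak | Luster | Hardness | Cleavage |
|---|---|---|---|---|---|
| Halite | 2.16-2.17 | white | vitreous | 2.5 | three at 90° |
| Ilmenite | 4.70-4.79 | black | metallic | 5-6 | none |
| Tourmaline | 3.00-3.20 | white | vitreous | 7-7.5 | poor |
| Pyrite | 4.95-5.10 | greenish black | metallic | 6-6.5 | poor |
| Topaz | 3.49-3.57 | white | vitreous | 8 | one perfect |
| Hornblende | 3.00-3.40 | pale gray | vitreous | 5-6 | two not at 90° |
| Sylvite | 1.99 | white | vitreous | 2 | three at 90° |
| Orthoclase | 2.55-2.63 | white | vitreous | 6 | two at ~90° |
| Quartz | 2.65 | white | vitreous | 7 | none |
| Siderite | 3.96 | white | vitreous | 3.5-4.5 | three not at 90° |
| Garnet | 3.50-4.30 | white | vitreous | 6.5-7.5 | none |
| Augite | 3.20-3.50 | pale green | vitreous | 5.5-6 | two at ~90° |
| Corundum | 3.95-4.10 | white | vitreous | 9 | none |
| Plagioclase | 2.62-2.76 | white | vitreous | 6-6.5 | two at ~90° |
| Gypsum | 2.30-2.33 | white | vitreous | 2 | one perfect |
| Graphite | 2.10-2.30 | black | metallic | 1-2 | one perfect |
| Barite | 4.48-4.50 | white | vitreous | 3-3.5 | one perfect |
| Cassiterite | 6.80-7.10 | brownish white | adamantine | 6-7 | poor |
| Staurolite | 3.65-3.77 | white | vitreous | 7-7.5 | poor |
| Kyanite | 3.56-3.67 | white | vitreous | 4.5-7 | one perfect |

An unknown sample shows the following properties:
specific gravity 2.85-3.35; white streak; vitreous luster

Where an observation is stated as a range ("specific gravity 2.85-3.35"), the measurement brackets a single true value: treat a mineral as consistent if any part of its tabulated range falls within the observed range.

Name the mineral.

Tourmaline

Specific gravity 2.85-3.35 — Tourmaline, Hornblende, Augite remain.
White streak — Tourmaline remains.
Vitreous luster — all remaining candidates fit.
Only Tourmaline satisfies all observations.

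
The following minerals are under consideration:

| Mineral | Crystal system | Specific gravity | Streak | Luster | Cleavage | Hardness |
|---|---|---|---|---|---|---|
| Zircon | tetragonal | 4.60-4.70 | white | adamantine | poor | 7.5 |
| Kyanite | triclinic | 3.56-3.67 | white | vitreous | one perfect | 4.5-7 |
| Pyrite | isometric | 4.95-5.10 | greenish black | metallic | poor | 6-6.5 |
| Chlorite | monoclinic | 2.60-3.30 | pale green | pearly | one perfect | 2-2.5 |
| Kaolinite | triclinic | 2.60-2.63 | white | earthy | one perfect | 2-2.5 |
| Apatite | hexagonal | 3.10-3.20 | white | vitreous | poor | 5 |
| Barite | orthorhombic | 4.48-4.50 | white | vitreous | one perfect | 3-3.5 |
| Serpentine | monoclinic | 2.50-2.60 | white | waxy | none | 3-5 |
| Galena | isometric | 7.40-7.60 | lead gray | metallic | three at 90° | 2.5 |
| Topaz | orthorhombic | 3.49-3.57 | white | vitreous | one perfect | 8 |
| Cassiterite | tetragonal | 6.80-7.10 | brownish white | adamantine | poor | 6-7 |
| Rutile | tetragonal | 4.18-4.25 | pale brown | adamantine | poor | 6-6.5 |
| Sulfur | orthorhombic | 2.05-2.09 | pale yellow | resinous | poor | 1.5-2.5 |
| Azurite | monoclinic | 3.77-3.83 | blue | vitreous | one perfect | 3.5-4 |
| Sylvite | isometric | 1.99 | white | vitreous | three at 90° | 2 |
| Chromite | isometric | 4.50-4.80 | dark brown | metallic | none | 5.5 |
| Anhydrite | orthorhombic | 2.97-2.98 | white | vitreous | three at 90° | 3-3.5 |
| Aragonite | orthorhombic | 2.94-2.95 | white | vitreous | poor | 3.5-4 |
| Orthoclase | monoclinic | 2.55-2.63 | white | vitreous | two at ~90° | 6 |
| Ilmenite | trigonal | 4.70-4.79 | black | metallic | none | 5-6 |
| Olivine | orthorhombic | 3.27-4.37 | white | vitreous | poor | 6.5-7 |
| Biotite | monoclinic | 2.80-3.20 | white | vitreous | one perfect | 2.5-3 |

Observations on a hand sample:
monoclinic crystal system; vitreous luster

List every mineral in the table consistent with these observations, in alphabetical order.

Monoclinic crystal system: Chlorite, Serpentine, Azurite, Orthoclase, Biotite remain.
Vitreous luster rules out Chlorite, Serpentine.
Remaining candidates: Azurite, Biotite, Orthoclase.

Azurite, Biotite, Orthoclase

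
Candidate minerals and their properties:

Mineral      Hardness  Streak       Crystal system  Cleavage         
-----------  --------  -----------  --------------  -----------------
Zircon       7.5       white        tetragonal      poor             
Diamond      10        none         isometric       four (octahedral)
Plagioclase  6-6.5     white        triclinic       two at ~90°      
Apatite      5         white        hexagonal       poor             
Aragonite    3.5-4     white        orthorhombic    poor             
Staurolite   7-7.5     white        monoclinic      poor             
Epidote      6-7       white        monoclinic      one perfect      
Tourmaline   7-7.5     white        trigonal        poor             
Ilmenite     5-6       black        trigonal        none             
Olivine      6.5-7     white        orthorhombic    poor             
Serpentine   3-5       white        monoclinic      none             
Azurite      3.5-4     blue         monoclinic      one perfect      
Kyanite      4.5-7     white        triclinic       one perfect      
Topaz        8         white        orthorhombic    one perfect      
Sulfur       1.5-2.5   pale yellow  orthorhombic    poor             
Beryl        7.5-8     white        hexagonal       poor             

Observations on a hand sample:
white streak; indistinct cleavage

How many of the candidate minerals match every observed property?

White streak is inconsistent with Diamond, Ilmenite, Azurite, Sulfur.
Indistinct cleavage excludes Plagioclase, Epidote, Serpentine, Kyanite, Topaz.
Consistent with every observation: Apatite, Aragonite, Beryl, Olivine, Staurolite, Tourmaline, Zircon.
That is 7 minerals.

7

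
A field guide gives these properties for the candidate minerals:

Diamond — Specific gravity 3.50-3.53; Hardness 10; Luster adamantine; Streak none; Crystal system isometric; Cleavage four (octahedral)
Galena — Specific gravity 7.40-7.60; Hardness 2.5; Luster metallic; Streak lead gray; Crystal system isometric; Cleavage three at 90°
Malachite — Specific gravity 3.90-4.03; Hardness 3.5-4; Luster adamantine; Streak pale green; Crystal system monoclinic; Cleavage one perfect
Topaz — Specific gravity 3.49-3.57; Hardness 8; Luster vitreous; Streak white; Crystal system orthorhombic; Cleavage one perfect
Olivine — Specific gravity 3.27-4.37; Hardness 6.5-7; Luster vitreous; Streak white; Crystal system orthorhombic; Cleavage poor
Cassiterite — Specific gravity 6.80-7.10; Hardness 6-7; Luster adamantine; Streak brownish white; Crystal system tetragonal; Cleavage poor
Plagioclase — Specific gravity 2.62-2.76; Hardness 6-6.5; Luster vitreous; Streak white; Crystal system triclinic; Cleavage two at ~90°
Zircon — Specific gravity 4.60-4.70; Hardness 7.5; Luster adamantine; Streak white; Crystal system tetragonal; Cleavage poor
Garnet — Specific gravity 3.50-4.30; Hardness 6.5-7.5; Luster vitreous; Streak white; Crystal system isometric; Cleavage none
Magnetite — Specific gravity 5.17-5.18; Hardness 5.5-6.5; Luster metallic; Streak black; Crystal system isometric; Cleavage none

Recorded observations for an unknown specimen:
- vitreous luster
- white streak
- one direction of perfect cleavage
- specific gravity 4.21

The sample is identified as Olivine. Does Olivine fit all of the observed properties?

Inconsistent

Vitreous luster — consistent with Olivine (vitreous luster).
White streak — consistent with Olivine (white streak).
One direction of perfect cleavage — Olivine has cleavage poor; which does not match.
Specific gravity 4.21 — consistent with Olivine (SG 3.27-4.37).
Cleavage alone is enough to reject Olivine.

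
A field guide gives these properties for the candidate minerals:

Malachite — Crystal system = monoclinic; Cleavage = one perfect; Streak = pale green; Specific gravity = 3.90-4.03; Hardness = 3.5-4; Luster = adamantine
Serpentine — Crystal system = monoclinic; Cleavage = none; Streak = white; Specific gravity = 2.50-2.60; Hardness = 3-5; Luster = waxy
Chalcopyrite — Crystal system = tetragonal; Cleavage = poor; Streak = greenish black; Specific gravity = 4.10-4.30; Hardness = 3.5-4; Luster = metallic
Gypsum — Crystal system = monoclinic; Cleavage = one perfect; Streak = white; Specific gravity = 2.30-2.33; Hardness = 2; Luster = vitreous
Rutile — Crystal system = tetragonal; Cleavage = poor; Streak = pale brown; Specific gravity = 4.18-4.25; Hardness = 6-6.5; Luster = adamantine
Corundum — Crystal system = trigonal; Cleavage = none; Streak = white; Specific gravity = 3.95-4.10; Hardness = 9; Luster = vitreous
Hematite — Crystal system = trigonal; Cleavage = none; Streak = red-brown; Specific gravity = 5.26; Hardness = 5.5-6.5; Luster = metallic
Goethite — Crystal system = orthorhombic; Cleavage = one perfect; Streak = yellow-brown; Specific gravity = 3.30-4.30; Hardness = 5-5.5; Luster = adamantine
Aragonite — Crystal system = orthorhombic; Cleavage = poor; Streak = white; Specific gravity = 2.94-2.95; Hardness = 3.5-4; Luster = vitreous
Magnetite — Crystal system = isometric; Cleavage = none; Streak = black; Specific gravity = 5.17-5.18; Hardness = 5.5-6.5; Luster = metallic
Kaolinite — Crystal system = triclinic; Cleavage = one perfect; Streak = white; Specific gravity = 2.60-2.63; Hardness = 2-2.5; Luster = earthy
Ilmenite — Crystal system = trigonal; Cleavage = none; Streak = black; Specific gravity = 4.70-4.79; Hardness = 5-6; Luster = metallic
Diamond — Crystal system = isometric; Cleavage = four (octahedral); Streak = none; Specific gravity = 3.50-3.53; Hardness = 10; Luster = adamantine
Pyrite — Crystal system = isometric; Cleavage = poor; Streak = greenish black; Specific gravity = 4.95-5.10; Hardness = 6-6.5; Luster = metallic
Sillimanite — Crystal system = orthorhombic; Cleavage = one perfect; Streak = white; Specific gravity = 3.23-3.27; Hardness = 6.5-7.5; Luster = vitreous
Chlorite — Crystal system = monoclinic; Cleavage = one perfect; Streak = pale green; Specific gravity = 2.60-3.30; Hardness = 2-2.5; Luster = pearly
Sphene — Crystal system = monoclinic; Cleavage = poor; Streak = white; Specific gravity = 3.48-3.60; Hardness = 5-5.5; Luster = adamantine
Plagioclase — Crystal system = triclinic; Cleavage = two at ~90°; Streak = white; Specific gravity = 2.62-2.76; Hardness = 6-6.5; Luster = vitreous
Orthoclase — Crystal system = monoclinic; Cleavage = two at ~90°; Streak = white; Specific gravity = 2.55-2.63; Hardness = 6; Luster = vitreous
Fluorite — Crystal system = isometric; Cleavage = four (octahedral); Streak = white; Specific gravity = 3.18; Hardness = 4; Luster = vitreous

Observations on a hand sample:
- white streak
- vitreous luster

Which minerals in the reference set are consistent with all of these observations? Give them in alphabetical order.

White streak — Serpentine, Gypsum, Corundum, Aragonite, Kaolinite, Sillimanite, Sphene, Plagioclase, Orthoclase, Fluorite remain.
Vitreous luster rules out Serpentine, Kaolinite, Sphene.
Consistent with every observation: Aragonite, Corundum, Fluorite, Gypsum, Orthoclase, Plagioclase, Sillimanite.

Aragonite, Corundum, Fluorite, Gypsum, Orthoclase, Plagioclase, Sillimanite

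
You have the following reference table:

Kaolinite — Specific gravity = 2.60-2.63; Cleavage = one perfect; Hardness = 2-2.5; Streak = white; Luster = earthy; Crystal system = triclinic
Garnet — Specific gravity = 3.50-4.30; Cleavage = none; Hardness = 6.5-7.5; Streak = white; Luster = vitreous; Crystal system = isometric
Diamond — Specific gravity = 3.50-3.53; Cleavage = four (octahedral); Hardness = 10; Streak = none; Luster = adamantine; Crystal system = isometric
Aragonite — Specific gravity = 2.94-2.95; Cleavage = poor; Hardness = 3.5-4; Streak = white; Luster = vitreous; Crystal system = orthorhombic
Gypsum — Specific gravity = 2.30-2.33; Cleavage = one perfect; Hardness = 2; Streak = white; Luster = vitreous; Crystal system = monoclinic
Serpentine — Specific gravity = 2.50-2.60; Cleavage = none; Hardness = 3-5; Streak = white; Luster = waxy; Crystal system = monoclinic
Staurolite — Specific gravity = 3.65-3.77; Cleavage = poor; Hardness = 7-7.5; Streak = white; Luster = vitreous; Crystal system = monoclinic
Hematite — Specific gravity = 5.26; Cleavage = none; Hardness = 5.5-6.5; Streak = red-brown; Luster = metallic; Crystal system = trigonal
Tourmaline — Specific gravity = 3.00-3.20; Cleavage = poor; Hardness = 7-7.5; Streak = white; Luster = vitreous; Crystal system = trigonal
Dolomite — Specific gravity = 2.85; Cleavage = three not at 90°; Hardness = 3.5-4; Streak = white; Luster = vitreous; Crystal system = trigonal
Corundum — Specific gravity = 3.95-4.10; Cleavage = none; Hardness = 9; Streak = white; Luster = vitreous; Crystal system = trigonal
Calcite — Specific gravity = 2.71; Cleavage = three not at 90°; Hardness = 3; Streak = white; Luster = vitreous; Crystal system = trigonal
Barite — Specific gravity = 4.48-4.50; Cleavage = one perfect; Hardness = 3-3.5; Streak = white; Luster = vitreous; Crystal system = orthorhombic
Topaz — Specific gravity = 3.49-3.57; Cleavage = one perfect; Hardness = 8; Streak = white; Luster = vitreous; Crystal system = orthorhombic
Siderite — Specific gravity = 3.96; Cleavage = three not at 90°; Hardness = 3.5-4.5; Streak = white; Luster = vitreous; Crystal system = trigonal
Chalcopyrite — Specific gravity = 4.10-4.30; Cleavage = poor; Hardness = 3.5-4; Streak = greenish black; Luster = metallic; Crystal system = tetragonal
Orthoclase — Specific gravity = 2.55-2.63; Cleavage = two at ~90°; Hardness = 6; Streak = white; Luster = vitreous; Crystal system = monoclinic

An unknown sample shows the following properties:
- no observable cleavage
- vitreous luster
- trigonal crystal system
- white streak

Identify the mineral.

Corundum

No observable cleavage — leaves Garnet, Serpentine, Hematite, Corundum.
Vitreous luster rules out Serpentine, Hematite.
Trigonal crystal system eliminates Garnet.
White streak — every remaining candidate is consistent.
Only Corundum satisfies all observations.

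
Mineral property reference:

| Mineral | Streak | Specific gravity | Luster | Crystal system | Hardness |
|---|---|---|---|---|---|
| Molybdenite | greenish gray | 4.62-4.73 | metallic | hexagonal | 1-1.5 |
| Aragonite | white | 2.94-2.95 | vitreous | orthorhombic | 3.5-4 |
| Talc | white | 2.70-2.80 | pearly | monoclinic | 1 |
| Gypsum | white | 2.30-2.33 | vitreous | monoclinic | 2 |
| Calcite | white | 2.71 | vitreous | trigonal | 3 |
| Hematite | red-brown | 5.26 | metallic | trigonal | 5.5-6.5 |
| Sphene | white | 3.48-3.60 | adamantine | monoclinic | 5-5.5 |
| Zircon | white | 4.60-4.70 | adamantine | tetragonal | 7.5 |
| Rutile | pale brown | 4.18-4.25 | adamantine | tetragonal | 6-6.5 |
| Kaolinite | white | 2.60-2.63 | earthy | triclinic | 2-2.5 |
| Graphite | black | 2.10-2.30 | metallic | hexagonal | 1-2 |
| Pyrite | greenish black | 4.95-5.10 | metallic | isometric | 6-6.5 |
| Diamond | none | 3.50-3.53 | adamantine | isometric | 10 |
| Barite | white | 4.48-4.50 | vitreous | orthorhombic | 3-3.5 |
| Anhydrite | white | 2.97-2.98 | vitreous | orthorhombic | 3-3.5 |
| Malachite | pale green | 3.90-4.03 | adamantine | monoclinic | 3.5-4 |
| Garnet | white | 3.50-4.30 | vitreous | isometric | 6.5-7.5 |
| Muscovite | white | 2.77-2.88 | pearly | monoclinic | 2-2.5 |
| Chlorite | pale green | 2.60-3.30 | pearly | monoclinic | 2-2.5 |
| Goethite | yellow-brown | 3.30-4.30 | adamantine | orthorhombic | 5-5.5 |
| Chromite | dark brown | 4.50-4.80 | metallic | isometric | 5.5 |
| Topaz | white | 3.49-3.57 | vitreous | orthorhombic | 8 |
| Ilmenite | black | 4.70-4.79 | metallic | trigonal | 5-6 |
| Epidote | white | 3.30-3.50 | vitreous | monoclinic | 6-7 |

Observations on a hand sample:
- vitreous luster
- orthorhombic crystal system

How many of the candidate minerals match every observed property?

Vitreous luster: leaves Aragonite, Gypsum, Calcite, Barite, Anhydrite, Garnet, Topaz, Epidote.
Orthorhombic crystal system eliminates Gypsum, Calcite, Garnet, Epidote.
Remaining candidates: Anhydrite, Aragonite, Barite, Topaz.
That is 4 minerals.

4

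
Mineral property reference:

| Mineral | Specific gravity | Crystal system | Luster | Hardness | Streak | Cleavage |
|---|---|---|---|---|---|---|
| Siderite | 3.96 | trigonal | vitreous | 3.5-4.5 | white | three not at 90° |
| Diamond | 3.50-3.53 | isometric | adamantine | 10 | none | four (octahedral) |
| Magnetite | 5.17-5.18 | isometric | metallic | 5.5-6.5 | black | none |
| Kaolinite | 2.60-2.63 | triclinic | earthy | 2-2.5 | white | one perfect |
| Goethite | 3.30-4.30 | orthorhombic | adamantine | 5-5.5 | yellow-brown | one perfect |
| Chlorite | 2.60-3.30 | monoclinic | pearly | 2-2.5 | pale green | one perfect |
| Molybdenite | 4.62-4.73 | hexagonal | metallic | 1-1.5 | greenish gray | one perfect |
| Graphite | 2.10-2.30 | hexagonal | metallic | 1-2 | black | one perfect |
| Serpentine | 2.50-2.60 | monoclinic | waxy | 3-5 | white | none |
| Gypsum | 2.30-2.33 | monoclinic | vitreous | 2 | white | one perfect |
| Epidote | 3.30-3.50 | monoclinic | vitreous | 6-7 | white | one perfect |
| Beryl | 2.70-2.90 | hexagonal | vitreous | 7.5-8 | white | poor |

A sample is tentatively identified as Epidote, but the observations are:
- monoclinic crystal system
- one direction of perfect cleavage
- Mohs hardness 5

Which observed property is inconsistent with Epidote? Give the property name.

Monoclinic crystal system: Epidote has monoclinic system — consistent.
One direction of perfect cleavage: Epidote has cleavage one perfect — consistent.
Mohs hardness 5: Epidote has hardness 6-7 — does not match.
Everything matches except the hardness.

hardness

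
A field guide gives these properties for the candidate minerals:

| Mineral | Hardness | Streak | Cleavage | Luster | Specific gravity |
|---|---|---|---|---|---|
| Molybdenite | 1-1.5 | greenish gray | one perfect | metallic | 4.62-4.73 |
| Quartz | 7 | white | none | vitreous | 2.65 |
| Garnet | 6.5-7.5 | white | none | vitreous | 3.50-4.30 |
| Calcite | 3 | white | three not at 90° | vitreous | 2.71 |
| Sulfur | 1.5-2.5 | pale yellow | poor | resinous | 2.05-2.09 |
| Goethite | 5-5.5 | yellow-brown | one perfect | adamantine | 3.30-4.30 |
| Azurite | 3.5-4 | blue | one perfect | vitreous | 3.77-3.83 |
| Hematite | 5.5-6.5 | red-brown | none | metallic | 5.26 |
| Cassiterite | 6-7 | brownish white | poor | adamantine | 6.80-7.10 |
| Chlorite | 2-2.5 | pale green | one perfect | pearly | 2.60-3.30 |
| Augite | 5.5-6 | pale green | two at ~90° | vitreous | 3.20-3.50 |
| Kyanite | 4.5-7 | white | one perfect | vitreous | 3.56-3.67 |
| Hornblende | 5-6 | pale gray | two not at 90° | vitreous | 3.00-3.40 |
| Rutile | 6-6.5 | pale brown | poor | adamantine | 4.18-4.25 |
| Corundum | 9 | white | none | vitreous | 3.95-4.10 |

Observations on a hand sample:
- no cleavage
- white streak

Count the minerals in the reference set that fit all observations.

3

No cleavage: Quartz, Garnet, Hematite, Corundum remain.
White streak rules out Hematite.
Remaining candidates: Corundum, Garnet, Quartz.
That is 3 minerals.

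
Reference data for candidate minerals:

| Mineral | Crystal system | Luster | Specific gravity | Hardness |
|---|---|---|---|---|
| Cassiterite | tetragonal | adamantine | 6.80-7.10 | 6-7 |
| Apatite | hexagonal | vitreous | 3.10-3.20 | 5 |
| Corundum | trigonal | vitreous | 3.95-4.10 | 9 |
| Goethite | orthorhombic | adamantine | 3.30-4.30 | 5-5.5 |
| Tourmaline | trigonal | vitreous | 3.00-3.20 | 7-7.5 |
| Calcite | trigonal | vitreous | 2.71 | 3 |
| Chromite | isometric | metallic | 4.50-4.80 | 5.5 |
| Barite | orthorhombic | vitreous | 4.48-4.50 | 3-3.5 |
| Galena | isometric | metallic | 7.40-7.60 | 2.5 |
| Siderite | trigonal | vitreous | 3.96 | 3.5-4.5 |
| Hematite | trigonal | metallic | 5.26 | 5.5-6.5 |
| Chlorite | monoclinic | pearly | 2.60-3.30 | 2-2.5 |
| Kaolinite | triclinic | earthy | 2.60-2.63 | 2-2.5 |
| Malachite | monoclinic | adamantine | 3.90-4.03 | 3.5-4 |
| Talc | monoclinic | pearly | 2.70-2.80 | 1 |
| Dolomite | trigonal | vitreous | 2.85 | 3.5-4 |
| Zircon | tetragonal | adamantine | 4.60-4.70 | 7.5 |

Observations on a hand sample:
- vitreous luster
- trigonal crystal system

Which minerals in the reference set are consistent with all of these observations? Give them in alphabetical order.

Calcite, Corundum, Dolomite, Siderite, Tourmaline

Vitreous luster: leaves Apatite, Corundum, Tourmaline, Calcite, Barite, Siderite, Dolomite.
Trigonal crystal system rules out Apatite, Barite.
Consistent with every observation: Calcite, Corundum, Dolomite, Siderite, Tourmaline.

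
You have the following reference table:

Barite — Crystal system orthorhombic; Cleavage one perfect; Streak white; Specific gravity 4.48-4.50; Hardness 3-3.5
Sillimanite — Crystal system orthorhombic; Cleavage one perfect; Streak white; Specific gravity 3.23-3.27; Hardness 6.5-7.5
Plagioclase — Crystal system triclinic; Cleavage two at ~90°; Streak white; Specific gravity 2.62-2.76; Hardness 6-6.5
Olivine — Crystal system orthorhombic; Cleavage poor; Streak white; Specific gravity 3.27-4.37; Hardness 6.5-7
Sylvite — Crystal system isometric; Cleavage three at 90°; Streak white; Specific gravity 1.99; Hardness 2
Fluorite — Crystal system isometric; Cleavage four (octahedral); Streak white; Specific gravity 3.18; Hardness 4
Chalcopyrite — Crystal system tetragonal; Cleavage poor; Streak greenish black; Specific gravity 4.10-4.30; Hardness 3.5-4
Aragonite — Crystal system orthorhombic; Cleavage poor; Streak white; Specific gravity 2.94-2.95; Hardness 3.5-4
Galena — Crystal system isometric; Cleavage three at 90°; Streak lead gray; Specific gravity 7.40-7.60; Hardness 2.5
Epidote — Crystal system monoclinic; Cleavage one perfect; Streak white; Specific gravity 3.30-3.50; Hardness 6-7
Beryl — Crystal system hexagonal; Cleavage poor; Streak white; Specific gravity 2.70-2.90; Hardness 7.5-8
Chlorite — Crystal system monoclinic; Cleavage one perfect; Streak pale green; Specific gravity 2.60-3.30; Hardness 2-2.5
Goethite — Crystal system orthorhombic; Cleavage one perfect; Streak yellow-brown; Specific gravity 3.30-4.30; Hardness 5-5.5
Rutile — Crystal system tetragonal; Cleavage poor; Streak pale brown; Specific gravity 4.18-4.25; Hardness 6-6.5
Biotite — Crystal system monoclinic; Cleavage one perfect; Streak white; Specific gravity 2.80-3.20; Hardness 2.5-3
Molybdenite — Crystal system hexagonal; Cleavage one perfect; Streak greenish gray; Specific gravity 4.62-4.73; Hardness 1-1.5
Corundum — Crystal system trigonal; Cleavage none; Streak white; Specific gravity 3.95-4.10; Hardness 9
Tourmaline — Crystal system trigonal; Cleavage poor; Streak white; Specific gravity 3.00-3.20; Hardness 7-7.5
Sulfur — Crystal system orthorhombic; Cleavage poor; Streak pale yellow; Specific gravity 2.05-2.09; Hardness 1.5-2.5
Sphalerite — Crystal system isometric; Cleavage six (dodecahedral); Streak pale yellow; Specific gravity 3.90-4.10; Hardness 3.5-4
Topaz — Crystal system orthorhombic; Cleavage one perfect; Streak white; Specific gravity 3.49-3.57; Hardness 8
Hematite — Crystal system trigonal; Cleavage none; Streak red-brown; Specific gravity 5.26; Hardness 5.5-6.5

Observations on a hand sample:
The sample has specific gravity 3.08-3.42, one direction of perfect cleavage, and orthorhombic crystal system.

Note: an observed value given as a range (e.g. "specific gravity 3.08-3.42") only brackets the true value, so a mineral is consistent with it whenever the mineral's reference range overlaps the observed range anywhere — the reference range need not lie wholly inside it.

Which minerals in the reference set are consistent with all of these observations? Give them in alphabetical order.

Goethite, Sillimanite

Specific gravity 3.08-3.42 — leaves Sillimanite, Olivine, Fluorite, Epidote, Chlorite, Goethite, Biotite, Tourmaline.
One direction of perfect cleavage eliminates Olivine, Fluorite, Tourmaline.
Orthorhombic crystal system — only Sillimanite, Goethite remain.
The minerals that satisfy all observations are Goethite, Sillimanite.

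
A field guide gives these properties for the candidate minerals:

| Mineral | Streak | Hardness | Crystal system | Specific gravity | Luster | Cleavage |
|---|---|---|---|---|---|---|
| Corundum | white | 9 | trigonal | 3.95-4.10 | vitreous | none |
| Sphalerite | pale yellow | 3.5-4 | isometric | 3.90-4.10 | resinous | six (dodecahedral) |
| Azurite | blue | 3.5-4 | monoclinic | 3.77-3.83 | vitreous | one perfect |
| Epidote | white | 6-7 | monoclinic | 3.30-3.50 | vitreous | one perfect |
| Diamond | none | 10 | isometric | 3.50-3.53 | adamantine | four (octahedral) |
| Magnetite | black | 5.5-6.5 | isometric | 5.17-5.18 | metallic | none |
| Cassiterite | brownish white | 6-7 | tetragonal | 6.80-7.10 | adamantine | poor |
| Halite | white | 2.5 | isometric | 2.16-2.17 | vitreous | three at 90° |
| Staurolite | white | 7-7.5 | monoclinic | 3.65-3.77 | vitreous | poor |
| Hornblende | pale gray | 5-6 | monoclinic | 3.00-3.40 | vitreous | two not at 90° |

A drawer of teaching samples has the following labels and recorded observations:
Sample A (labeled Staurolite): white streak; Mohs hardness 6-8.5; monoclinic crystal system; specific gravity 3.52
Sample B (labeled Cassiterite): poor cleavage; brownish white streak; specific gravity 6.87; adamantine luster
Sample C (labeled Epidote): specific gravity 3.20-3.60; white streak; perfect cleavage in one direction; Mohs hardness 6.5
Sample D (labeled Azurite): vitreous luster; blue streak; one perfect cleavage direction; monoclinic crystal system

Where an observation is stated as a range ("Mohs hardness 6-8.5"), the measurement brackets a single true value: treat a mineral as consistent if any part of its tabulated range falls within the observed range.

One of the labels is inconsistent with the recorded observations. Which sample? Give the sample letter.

A

Sample A: specific gravity 3.52 is outside the reference for Staurolite (SG 3.65-3.77) — mislabeled.
Sample B: observations are consistent with Cassiterite.
Sample C: observations are consistent with Epidote.
Sample D: observations are consistent with Azurite.
Sample A is the mislabeled one.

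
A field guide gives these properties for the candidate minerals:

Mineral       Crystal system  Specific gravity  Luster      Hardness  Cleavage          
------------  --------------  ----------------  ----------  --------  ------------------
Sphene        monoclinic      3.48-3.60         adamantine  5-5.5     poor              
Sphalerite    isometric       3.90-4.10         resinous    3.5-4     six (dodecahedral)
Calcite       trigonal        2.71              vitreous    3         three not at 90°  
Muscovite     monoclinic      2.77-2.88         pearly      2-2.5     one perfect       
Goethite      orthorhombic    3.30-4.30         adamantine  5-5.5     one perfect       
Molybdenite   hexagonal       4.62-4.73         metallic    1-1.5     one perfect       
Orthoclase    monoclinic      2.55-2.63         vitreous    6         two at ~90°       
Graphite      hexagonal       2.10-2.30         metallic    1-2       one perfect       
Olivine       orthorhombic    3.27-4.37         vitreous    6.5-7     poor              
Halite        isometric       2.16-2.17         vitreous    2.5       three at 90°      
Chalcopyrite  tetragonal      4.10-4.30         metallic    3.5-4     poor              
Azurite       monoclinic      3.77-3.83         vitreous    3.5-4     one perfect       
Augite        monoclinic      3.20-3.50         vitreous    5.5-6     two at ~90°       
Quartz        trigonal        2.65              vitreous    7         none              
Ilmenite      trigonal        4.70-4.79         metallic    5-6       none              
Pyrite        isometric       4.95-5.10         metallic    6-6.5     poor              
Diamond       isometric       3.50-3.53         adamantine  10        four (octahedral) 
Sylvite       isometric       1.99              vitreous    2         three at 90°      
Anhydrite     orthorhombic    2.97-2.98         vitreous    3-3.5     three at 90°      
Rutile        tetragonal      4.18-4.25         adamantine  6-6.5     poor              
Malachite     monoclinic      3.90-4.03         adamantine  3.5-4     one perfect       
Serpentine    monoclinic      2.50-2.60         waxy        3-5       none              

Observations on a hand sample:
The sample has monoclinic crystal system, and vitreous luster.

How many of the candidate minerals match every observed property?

3

Monoclinic crystal system — narrows the field to Sphene, Muscovite, Orthoclase, Azurite, Augite, Malachite, Serpentine.
Vitreous luster — only Orthoclase, Azurite, Augite remain.
The minerals that satisfy all observations are Augite, Azurite, Orthoclase.
That is 3 minerals.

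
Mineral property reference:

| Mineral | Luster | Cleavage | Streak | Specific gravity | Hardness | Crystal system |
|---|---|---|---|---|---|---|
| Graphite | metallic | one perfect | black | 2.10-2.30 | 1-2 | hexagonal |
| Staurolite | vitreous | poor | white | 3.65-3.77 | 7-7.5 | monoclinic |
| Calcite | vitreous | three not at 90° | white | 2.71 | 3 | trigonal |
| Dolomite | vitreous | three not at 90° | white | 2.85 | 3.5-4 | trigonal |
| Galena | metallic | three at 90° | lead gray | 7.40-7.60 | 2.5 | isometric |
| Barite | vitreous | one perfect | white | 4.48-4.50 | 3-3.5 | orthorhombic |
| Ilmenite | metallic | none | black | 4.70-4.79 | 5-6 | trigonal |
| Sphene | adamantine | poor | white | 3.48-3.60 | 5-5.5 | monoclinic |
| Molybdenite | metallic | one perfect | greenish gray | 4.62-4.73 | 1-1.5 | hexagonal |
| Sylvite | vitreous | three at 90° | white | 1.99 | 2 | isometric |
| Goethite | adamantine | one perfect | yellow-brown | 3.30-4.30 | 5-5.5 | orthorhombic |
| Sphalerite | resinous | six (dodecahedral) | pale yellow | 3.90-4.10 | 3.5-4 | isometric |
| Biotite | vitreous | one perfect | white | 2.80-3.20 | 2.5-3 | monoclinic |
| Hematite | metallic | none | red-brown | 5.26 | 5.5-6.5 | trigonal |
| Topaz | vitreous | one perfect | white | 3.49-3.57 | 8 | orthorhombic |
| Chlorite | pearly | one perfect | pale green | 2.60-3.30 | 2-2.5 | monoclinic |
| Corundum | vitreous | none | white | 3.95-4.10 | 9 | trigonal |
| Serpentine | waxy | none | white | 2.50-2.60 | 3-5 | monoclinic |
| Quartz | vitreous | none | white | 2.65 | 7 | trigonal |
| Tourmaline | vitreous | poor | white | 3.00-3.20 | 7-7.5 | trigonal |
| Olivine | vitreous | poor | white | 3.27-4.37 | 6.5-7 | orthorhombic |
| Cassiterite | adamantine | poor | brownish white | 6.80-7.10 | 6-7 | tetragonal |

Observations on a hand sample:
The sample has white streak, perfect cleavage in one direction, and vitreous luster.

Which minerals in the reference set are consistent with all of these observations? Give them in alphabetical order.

Barite, Biotite, Topaz

White streak: leaves Staurolite, Calcite, Dolomite, Barite, Sphene, Sylvite, Biotite, Topaz, Corundum, Serpentine, Quartz, Tourmaline, Olivine.
Perfect cleavage in one direction: leaves Barite, Biotite, Topaz.
Vitreous luster: all remaining candidates fit.
Consistent with every observation: Barite, Biotite, Topaz.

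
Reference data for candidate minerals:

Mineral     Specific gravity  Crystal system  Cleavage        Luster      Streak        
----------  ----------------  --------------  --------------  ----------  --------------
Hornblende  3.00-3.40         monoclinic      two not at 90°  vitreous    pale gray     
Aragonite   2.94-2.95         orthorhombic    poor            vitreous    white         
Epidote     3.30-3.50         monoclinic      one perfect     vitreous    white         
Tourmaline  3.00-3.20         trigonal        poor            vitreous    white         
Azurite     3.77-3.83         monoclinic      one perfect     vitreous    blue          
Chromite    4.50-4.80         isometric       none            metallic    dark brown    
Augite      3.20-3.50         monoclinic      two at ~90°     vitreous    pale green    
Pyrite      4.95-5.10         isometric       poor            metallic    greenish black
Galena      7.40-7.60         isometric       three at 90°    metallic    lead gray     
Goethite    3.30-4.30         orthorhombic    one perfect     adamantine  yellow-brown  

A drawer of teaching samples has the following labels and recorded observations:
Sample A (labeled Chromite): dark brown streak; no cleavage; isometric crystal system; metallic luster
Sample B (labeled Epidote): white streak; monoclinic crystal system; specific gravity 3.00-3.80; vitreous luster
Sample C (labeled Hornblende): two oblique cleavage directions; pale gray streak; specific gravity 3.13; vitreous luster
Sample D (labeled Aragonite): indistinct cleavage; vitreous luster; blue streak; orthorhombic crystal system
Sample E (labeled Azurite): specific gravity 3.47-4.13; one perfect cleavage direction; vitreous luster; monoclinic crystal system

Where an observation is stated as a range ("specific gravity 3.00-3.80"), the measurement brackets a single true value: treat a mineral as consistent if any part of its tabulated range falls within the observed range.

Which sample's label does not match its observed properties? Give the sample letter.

Sample A: nothing contradicts Chromite.
Sample B: nothing contradicts Epidote.
Sample C: nothing contradicts Hornblende.
Sample D: Aragonite has white streak, but the record shows blue streak — this label is wrong.
Sample E: nothing contradicts Azurite.
Only sample D is inconsistent with its label.

D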